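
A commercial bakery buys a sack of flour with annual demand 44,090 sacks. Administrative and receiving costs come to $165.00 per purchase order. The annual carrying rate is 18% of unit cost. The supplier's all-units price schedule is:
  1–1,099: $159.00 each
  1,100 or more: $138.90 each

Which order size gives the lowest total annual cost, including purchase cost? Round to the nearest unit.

Holding cost per unit per year at price C is H = 0.18·C.
Candidates are each tier's EOQ (if it falls in that tier) and each price-break quantity.
EOQ at $159.00 = 713.0 (feasible in tier 1): TC = 44,090×$159.00 + (44,090/713.0)×165 + (713.0/2)×0.18×$159.00 = $7,030,716.19.
EOQ at $138.90 = 762.9 < 1100, so use break Q=1100: TC = 44,090×$138.90 + (44,090/1100.0)×165 + (1100.0/2)×0.18×$138.90 = $6,144,465.60.
Lowest total cost is $6,144,465.60 at Q = 1100.0.

Q* ≈ 1,100 sacks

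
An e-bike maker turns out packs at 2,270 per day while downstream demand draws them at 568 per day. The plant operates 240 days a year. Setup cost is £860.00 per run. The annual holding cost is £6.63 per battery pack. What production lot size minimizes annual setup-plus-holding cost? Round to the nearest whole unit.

Annual demand D = 568 × 240 = 136,320.
Production build-up factor (1 − d/p) = 1 − 568/2,270 = 0.7498.
Q* = √(2DS / (H(1 − d/p))) = √(2 × 136,320 × 860 / (6.63 × 0.7498)).
= √(234,470,400 / 4.971) ≈ 6867.844.

Q* ≈ 6,868 packs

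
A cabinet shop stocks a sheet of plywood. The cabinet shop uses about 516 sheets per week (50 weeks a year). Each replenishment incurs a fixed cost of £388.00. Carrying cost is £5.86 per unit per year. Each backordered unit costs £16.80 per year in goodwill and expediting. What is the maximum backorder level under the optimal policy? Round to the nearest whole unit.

S* ≈ 555 sheets

Annual demand D = 516 × 50 = 25,800.
With planned backorders, Q* = √(2DS/H) · √((H+B)/B).
√(2DS/H) = √(2 × 25,800 × 388 / 5.86) = 1848.383.
√((H+B)/B) = √((5.86+16.8)/16.8) = 1.1614.
Q* ≈ 2146.680.
S* = Q* · H/(H+B) = 2146.680 × 5.86/22.66 ≈ 555.143.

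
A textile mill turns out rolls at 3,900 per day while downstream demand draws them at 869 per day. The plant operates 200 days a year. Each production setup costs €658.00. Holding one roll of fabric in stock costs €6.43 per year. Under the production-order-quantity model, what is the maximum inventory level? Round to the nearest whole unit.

Annual demand D = 869 × 200 = 173,800.
Production build-up factor (1 − d/p) = 1 − 869/3,900 = 0.7772.
Q* = √(2DS / (H(1 − d/p))) = √(2 × 173,800 × 658 / (6.43 × 0.7772)).
= √(228,720,800 / 4.9973) ≈ 6765.294.
Maximum inventory = Q*(1 − d/p) = 6765.294 × 0.7772 ≈ 5257.848.

I_max ≈ 5,258 rolls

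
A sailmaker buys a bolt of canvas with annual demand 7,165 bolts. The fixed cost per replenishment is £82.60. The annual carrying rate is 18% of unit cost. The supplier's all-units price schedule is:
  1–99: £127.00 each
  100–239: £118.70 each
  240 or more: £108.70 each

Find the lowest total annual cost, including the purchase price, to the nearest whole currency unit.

TC* ≈ £783,648

Holding cost per unit per year at price C is H = 0.18·C.
For each price level, check whether its EOQ is feasible; otherwise the best quantity at that price is the breakpoint.
Tier 1 (£127.00): EOQ = 227.5 exceeds tier's upper bound 99, so this tier is dominated.
EOQ at £118.70 = 235.4 (feasible in tier 2): TC = 7,165×£118.70 + (7,165/235.4)×82.6 + (235.4/2)×0.18×£118.70 = £855,514.42.
EOQ at £108.70 = 246.0 (feasible in tier 3): TC = 7,165×£108.70 + (7,165/246.0)×82.6 + (246.0/2)×0.18×£108.70 = £783,647.93.
Lowest total cost among the candidates is at Q = 246.0.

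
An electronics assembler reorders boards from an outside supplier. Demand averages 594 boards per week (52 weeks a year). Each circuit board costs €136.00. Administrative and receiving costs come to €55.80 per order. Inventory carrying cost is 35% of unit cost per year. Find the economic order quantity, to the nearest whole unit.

Q* ≈ 269 boards

Annual demand D = 594 × 52 = 30,888.
Holding cost H = 0.35 × €136.00 = €47.6000 per unit per year.
EOQ = √(2DS / H) = √(2 × 30,888 × 55.8 / 47.6).
= √(3,447,100.8 / 47.6) = √72,418.084 ≈ 269.106.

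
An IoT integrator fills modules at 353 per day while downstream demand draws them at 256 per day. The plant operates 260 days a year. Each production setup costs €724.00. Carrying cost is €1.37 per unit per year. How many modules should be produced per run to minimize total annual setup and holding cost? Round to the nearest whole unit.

Q* ≈ 16,000 modules

Annual demand D = 256 × 260 = 66,560.
Production build-up factor (1 − d/p) = 1 − 256/353 = 0.2748.
Q* = √(2DS / (H(1 − d/p))) = √(2 × 66,560 × 724 / (1.37 × 0.2748)).
= √(96,378,880 / 0.3765) ≈ 16000.448.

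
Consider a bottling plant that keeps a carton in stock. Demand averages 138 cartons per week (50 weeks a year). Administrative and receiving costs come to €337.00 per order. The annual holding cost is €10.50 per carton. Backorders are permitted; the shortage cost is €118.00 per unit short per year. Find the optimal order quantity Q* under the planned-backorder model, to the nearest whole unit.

Annual demand D = 138 × 50 = 6,900.
With planned backorders, Q* = √(2DS/H) · √((H+B)/B).
√(2DS/H) = √(2 × 6,900 × 337 / 10.5) = 665.518.
√((H+B)/B) = √((10.5+118)/118) = 1.0435.
Q* ≈ 694.497.

Q* ≈ 694 cartons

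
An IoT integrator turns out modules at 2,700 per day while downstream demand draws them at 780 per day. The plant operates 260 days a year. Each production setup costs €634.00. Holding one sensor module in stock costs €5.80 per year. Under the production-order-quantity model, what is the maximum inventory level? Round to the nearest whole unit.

I_max ≈ 5,615 modules

Annual demand D = 780 × 260 = 202,800.
Production build-up factor (1 − d/p) = 1 − 780/2,700 = 0.7111.
Q* = √(2DS / (H(1 − d/p))) = √(2 × 202,800 × 634 / (5.8 × 0.7111)).
= √(257,150,400 / 4.1244) ≈ 7896.068.
Maximum inventory = Q*(1 − d/p) = 7896.068 × 0.7111 ≈ 5614.982.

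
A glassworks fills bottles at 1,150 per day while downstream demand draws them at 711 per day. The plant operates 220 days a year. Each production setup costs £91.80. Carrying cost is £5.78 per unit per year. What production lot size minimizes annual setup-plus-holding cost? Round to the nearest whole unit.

Q* ≈ 3,608 bottles

Annual demand D = 711 × 220 = 156,420.
Production build-up factor (1 − d/p) = 1 − 711/1,150 = 0.3817.
Q* = √(2DS / (H(1 − d/p))) = √(2 × 156,420 × 91.8 / (5.78 × 0.3817)).
= √(28,718,712 / 2.2065) ≈ 3607.740.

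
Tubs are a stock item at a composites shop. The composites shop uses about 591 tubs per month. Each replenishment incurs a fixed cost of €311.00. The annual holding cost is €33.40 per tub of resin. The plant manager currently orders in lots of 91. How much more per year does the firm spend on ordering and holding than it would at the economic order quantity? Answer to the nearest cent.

Annual demand D = 591 × 12 = 7,092.
EOQ = √(2DS/H) = √(2 × 7,092 × 311 / 33.4) ≈ 363.42.
Cost at Q* = (D/Q*)S + (Q*/2)H = √(2DSH) ≈ €12,138.16.
Cost at Q = 91: (7,092/91)×311 + (91/2)×33.4 = €24,237.49 + €1,519.70 = €25,757.19.
Excess = €25,757.19 − €12,138.16 = €13,619.04.

Extra cost ≈ €13,619.04 per year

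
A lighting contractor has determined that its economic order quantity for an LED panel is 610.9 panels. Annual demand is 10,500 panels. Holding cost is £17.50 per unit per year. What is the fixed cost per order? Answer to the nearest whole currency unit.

Invert the EOQ relation Q*² = 2DS/H.
From Q* = √(2DS/H): S = Q*²H / (2D) = 610.9² × 17.5 / (2 × 10,500) = 310.9990.

S ≈ £311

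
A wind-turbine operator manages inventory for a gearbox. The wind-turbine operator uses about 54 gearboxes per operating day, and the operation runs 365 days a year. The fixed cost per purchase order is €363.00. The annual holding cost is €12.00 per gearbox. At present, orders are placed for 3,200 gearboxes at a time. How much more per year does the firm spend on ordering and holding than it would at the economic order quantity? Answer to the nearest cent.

Extra cost ≈ €8,331.90 per year

Annual demand D = 54 × 365 = 19,710.
EOQ = √(2DS/H) = √(2 × 19,710 × 363 / 12) ≈ 1092.00.
Cost at Q* = (D/Q*)S + (Q*/2)H = √(2DSH) ≈ €13,103.95.
Cost at Q = 3,200: (19,710/3,200)×363 + (3,200/2)×12 = €2,235.85 + €19,200.00 = €21,435.85.
Excess = €21,435.85 − €13,103.95 = €8,331.90.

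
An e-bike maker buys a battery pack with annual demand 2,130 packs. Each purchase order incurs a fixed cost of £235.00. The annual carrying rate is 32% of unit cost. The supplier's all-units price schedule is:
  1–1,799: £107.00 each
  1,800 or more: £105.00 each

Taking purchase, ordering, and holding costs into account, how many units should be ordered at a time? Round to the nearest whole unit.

Q* ≈ 171 packs

Holding cost per unit per year at price C is H = 0.32·C.
Evaluate total cost at each tier's feasible EOQ or, if the EOQ is below the tier, at the tier's minimum quantity.
EOQ at £107.00 = 171.0 (feasible in tier 1): TC = 2,130×£107.00 + (2,130/171.0)×235 + (171.0/2)×0.32×£107.00 = £233,764.71.
EOQ at £105.00 = 172.6 < 1800, so use break Q=1800: TC = 2,130×£105.00 + (2,130/1800.0)×235 + (1800.0/2)×0.32×£105.00 = £254,168.08.
Lowest total cost is £233,764.71 at Q = 171.0.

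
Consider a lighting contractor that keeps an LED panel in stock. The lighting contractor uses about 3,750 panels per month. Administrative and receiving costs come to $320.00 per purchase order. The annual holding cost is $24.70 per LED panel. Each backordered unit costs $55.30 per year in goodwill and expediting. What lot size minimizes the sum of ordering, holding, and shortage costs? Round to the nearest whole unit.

Q* ≈ 1,299 panels

Annual demand D = 3,750 × 12 = 45,000.
With planned backorders, Q* = √(2DS/H) · √((H+B)/B).
√(2DS/H) = √(2 × 45,000 × 320 / 24.7) = 1079.811.
√((H+B)/B) = √((24.7+55.3)/55.3) = 1.2028.
Q* ≈ 1298.764.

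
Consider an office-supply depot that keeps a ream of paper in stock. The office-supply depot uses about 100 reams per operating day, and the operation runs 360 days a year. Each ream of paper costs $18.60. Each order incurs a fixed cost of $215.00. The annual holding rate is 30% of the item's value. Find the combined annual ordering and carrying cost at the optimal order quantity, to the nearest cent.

TC* ≈ $9,294.00

Annual demand D = 100 × 360 = 36,000.
Holding cost H = 0.30 × $18.60 = $5.5800 per unit per year.
The optimal lot size = √(2DS/H) = √(2 × 36,000 × 215 / 5.58) ≈ 1665.59.
At Q*, ordering cost (D/Q*)S equals holding cost (Q*/2)H, each = √(DSH/2).
Minimum total = √(2DSH) = √(2 × 36,000 × 215 × 5.58) ≈ 9293.998.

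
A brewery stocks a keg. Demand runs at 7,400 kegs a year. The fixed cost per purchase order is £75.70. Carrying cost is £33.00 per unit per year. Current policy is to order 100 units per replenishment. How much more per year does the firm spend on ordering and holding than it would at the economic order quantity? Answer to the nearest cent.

EOQ = √(2DS/H) = √(2 × 7,400 × 75.7 / 33) ≈ 184.26.
Cost at Q* = (D/Q*)S + (Q*/2)H = √(2DSH) ≈ £6,080.45.
Cost at Q = 100: (7,400/100)×75.7 + (100/2)×33 = £5,601.80 + £1,650.00 = £7,251.80.
Excess = £7,251.80 − £6,080.45 = £1,171.35.

Extra cost ≈ £1,171.35 per year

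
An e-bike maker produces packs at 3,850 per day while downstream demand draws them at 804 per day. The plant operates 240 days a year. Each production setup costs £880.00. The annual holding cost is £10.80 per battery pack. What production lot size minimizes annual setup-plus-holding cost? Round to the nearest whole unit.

Q* ≈ 6,304 packs

Annual demand D = 804 × 240 = 192,960.
Production build-up factor (1 − d/p) = 1 − 804/3,850 = 0.7912.
Q* = √(2DS / (H(1 − d/p))) = √(2 × 192,960 × 880 / (10.8 × 0.7912)).
= √(339,609,600 / 8.5446) ≈ 6304.396.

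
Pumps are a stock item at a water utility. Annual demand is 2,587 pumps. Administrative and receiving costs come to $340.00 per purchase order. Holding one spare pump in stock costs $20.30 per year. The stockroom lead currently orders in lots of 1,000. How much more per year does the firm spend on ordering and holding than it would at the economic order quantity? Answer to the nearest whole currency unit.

EOQ = √(2DS/H) = √(2 × 2,587 × 340 / 20.3) ≈ 294.38.
Cost at Q* = (D/Q*)S + (Q*/2)H = √(2DSH) ≈ $5,975.86.
Cost at Q = 1,000: (2,587/1,000)×340 + (1,000/2)×20.3 = $879.58 + $10,150.00 = $11,029.58.
Excess = $11,029.58 − $5,975.86 = $5,053.72.

Extra cost ≈ $5,054 per year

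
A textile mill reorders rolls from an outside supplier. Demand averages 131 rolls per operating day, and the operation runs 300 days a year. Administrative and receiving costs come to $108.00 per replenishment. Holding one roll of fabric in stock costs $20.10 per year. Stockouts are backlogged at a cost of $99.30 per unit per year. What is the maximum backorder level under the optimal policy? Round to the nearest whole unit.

Annual demand D = 131 × 300 = 39,300.
With planned backorders, Q* = √(2DS/H) · √((H+B)/B).
√(2DS/H) = √(2 × 39,300 × 108 / 20.1) = 649.868.
√((H+B)/B) = √((20.1+99.3)/99.3) = 1.0965.
Q* ≈ 712.611.
S* = Q* · H/(H+B) = 712.611 × 20.1/119.4 ≈ 119.962.

S* ≈ 120 rolls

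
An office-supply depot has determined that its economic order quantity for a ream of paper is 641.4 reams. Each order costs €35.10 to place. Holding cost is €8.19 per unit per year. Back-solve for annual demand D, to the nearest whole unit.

D ≈ 47,996 reams per year

The basic EOQ model gives Q* = √(2DS/H); rearrange for the unknown.
From Q* = √(2DS/H): D = Q*²H / (2S) = 641.4² × 8.19 / (2 × 35.1) = 47995.962.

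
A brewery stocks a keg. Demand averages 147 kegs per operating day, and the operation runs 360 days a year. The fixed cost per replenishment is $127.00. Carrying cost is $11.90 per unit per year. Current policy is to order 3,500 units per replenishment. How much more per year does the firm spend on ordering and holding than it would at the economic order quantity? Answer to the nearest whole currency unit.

Extra cost ≈ $10,098 per year

Annual demand D = 147 × 360 = 52,920.
EOQ = √(2DS/H) = √(2 × 52,920 × 127 / 11.9) ≈ 1062.80.
Cost at Q* = (D/Q*)S + (Q*/2)H = √(2DSH) ≈ $12,647.37.
Cost at Q = 3,500: (52,920/3,500)×127 + (3,500/2)×11.9 = $1,920.24 + $20,825.00 = $22,745.24.
Excess = $22,745.24 − $12,647.37 = $10,097.87.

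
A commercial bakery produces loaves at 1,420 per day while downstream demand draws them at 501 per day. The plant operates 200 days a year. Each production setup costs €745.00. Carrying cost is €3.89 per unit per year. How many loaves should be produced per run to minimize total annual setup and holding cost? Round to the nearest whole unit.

Annual demand D = 501 × 200 = 100,200.
Production build-up factor (1 − d/p) = 1 − 501/1,420 = 0.6472.
Q* = √(2DS / (H(1 − d/p))) = √(2 × 100,200 × 745 / (3.89 × 0.6472)).
= √(149,298,000 / 2.5175) ≈ 7700.849.

Q* ≈ 7,701 loaves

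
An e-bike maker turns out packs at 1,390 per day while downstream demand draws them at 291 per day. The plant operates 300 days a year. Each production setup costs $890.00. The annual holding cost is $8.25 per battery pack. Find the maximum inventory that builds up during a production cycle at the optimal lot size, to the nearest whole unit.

Annual demand D = 291 × 300 = 87,300.
Production build-up factor (1 − d/p) = 1 − 291/1,390 = 0.7906.
Q* = √(2DS / (H(1 − d/p))) = √(2 × 87,300 × 890 / (8.25 × 0.7906)).
= √(155,394,000 / 6.5228) ≈ 4880.886.
Maximum inventory = Q*(1 − d/p) = 4880.886 × 0.7906 ≈ 3859.061.

I_max ≈ 3,859 packs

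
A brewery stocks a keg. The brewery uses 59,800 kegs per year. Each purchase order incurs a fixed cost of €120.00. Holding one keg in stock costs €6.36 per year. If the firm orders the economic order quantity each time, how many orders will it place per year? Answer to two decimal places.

The optimal lot size = √(2DS/H) = √(2 × 59,800 × 120 / 6.36) ≈ 1502.20.
Orders per year = D / Q* = 59,800 / 1502.20 ≈ 39.808.

N ≈ 39.81 orders per year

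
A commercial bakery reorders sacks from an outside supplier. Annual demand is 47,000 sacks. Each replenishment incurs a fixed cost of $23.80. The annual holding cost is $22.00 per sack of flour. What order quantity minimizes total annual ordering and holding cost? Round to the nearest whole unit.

EOQ = √(2DS / H) = √(2 × 47,000 × 23.8 / 22).
= √(2,237,200 / 22) = √101,690.9091 ≈ 318.890.

Q* ≈ 319 sacks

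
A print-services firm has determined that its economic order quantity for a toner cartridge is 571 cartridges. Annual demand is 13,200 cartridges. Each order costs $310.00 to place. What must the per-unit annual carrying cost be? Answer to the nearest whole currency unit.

H ≈ $25

Squaring Q* = √(2DS/H) gives Q*² = 2DS/H.
From Q* = √(2DS/H): H = 2DS / Q*² = 2 × 13,200 × 310 / 571² = 25.1011.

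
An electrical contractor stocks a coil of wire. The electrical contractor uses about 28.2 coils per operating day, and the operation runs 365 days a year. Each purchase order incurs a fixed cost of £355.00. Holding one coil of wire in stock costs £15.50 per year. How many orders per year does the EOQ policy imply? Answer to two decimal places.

Annual demand D = 28.2 × 365 = 10,293.
EOQ = √(2DS/H) = √(2 × 10,293 × 355 / 15.5) ≈ 686.65.
Orders per year = D / Q* = 10,293 / 686.65 ≈ 14.990.

N ≈ 14.99 orders per year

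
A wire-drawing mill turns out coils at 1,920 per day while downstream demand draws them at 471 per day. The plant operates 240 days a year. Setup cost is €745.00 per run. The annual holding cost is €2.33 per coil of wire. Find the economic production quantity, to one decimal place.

Annual demand D = 471 × 240 = 113,040.
Production build-up factor (1 − d/p) = 1 − 471/1,920 = 0.7547.
Q* = √(2DS / (H(1 − d/p))) = √(2 × 113,040 × 745 / (2.33 × 0.7547)).
= √(168,429,600 / 1.7584) ≈ 9786.957.

Q* ≈ 9,787.0 coils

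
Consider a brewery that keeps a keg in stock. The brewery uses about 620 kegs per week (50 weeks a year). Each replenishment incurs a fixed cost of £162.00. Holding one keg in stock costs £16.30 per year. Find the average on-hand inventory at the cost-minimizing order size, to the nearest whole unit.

Average inventory ≈ 392 kegs

Annual demand D = 620 × 50 = 31,000.
The optimal lot size = √(2DS/H) = √(2 × 31,000 × 162 / 16.3) ≈ 784.98.
Average inventory = Q*/2 ≈ 784.98 / 2 = 392.491.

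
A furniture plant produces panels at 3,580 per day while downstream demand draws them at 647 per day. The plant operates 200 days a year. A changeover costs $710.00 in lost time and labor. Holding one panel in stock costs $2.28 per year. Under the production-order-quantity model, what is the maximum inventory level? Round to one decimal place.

I_max ≈ 8,125.7 panels

Annual demand D = 647 × 200 = 129,400.
Production build-up factor (1 − d/p) = 1 − 647/3,580 = 0.8193.
Q* = √(2DS / (H(1 − d/p))) = √(2 × 129,400 × 710 / (2.28 × 0.8193)).
= √(183,748,000 / 1.8679) ≈ 9918.120.
Maximum inventory = Q*(1 − d/p) = 9918.120 × 0.8193 ≈ 8125.655.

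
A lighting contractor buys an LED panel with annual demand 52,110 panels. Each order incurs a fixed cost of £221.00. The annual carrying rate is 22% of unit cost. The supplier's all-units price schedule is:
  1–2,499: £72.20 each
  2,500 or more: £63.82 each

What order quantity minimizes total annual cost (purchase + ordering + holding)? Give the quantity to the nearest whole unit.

Holding cost per unit per year at price C is H = 0.22·C.
For each price level, check whether its EOQ is feasible; otherwise the best quantity at that price is the breakpoint.
EOQ at £72.20 = 1204.2 (feasible in tier 1): TC = 52,110×£72.20 + (52,110/1204.2)×221 + (1204.2/2)×0.22×£72.20 = £3,781,469.21.
EOQ at £63.82 = 1280.8 < 2500, so use break Q=2500: TC = 52,110×£63.82 + (52,110/2500.0)×221 + (2500.0/2)×0.22×£63.82 = £3,347,817.22.
Lowest total cost is £3,347,817.22 at Q = 2500.0.

Q* ≈ 2,500 panels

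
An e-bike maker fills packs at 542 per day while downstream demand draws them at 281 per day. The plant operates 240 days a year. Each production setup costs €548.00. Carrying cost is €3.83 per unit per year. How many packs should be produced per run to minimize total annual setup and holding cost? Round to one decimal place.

Annual demand D = 281 × 240 = 67,440.
Production build-up factor (1 − d/p) = 1 − 281/542 = 0.4815.
Q* = √(2DS / (H(1 − d/p))) = √(2 × 67,440 × 548 / (3.83 × 0.4815)).
= √(73,914,240 / 1.8443) ≈ 6330.588.

Q* ≈ 6,330.6 packs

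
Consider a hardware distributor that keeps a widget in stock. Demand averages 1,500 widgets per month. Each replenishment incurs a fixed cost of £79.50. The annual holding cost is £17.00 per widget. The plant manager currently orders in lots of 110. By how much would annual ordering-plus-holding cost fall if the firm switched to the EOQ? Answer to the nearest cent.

Annual demand D = 1,500 × 12 = 18,000.
EOQ = √(2DS/H) = √(2 × 18,000 × 79.5 / 17) ≈ 410.31.
Cost at Q* = (D/Q*)S + (Q*/2)H = √(2DSH) ≈ £6,975.24.
Cost at Q = 110: (18,000/110)×79.5 + (110/2)×17 = £13,009.09 + £935.00 = £13,944.09.
Excess = £13,944.09 − £6,975.24 = £6,968.85.

Extra cost ≈ £6,968.85 per year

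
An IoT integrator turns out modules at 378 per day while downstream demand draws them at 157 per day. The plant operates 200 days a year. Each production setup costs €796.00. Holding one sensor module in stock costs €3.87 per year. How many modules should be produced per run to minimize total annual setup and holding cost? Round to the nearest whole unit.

Q* ≈ 4,700 modules

Annual demand D = 157 × 200 = 31,400.
Production build-up factor (1 − d/p) = 1 − 157/378 = 0.5847.
Q* = √(2DS / (H(1 − d/p))) = √(2 × 31,400 × 796 / (3.87 × 0.5847)).
= √(49,988,800 / 2.2626) ≈ 4700.355.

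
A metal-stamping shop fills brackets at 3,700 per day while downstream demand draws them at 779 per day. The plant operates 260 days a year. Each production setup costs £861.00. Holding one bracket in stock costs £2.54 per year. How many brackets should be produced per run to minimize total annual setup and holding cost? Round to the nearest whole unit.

Annual demand D = 779 × 260 = 202,540.
Production build-up factor (1 − d/p) = 1 − 779/3,700 = 0.7895.
Q* = √(2DS / (H(1 − d/p))) = √(2 × 202,540 × 861 / (2.54 × 0.7895)).
= √(348,773,880 / 2.0052) ≈ 13188.342.

Q* ≈ 13,188 brackets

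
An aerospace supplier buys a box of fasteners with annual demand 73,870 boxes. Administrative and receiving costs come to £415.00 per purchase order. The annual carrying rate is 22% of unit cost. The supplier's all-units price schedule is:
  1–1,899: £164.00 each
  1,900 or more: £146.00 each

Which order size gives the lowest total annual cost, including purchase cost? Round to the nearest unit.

Holding cost per unit per year at price C is H = 0.22·C.
For each price level, check whether its EOQ is feasible; otherwise the best quantity at that price is the breakpoint.
EOQ at £164.00 = 1303.6 (feasible in tier 1): TC = 73,870×£164.00 + (73,870/1303.6)×415 + (1303.6/2)×0.22×£164.00 = £12,161,713.40.
EOQ at £146.00 = 1381.6 < 1900, so use break Q=1900: TC = 73,870×£146.00 + (73,870/1900.0)×415 + (1900.0/2)×0.22×£146.00 = £10,831,668.76.
Lowest total cost is £10,831,668.76 at Q = 1900.0.

Q* ≈ 1,900 boxes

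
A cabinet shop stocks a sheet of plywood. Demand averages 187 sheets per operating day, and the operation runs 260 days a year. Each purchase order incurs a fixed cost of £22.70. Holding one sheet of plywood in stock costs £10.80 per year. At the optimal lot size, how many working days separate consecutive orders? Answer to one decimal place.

T ≈ 2.4 days

Annual demand D = 187 × 260 = 48,620.
The optimal lot size = √(2DS/H) = √(2 × 48,620 × 22.7 / 10.8) ≈ 452.09.
Cycle time = Q*/D × 260 = 452.09 / 48,620 × 260 ≈ 2.418 days.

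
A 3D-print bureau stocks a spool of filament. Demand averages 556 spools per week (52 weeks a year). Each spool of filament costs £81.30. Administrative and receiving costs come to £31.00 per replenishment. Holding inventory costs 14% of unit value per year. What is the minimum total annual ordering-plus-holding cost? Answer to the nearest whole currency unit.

Annual demand D = 556 × 52 = 28,912.
Holding cost H = 0.14 × £81.30 = £11.3820 per unit per year.
Q* = √(2DS/H) = √(2 × 28,912 × 31 / 11.382) ≈ 396.85.
At Q*, ordering cost (D/Q*)S equals holding cost (Q*/2)H, each = √(DSH/2).
Minimum total = √(2DSH) = √(2 × 28,912 × 31 × 11.382) ≈ 4516.939.

TC* ≈ £4,517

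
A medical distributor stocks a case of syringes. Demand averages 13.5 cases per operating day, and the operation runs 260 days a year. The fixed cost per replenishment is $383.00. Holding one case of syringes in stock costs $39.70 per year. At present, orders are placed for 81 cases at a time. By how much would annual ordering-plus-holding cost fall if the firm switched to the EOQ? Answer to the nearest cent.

Extra cost ≈ $7,873.02 per year

Annual demand D = 13.5 × 260 = 3,510.
EOQ = √(2DS/H) = √(2 × 3,510 × 383 / 39.7) ≈ 260.24.
Cost at Q* = (D/Q*)S + (Q*/2)H = √(2DSH) ≈ $10,331.50.
Cost at Q = 81: (3,510/81)×383 + (81/2)×39.7 = $16,596.67 + $1,607.85 = $18,204.52.
Excess = $18,204.52 − $10,331.50 = $7,873.02.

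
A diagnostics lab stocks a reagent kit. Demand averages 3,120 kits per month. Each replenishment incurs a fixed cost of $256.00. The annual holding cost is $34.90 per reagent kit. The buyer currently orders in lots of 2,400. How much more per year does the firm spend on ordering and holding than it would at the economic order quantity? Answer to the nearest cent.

Extra cost ≈ $20,008.41 per year

Annual demand D = 3,120 × 12 = 37,440.
EOQ = √(2DS/H) = √(2 × 37,440 × 256 / 34.9) ≈ 741.12.
Cost at Q* = (D/Q*)S + (Q*/2)H = √(2DSH) ≈ $25,865.19.
Cost at Q = 2,400: (37,440/2,400)×256 + (2,400/2)×34.9 = $3,993.60 + $41,880.00 = $45,873.60.
Excess = $45,873.60 − $25,865.19 = $20,008.41.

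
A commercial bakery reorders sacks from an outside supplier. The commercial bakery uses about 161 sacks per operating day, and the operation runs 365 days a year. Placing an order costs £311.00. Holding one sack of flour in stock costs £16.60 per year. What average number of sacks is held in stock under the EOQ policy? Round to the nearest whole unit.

Average inventory ≈ 742 sacks

Annual demand D = 161 × 365 = 58,765.
EOQ = √(2DS/H) = √(2 × 58,765 × 311 / 16.6) ≈ 1483.89.
Average inventory = Q*/2 ≈ 1483.89 / 2 = 741.943.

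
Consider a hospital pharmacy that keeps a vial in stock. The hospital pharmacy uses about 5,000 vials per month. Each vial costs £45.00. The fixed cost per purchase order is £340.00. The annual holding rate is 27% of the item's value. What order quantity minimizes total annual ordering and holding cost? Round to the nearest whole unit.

Annual demand D = 5,000 × 12 = 60,000.
Holding cost H = 0.27 × £45.00 = £12.1500 per unit per year.
EOQ = √(2DS / H) = √(2 × 60,000 × 340 / 12.15).
= √(40,800,000 / 12.15) = √3,358,024.6914 ≈ 1832.491.

Q* ≈ 1,832 vials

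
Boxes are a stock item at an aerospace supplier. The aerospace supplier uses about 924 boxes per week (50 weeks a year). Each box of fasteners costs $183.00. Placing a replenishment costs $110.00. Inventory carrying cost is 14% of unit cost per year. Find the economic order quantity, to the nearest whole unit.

Q* ≈ 630 boxes

Annual demand D = 924 × 50 = 46,200.
Holding cost H = 0.14 × $183.00 = $25.6200 per unit per year.
EOQ = √(2DS / H) = √(2 × 46,200 × 110 / 25.62).
= √(10,164,000 / 25.62) = √396,721.3115 ≈ 629.858.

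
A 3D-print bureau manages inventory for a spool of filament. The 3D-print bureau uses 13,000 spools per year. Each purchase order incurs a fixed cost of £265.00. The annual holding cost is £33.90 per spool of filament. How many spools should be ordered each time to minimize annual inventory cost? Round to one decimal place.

Q* ≈ 450.8 spools

EOQ = √(2DS / H) = √(2 × 13,000 × 265 / 33.9).
= √(6,890,000 / 33.9) = √203,244.8378 ≈ 450.827.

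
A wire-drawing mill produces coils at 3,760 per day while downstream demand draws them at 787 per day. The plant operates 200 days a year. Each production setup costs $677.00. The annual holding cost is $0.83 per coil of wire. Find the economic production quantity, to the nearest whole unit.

Q* ≈ 18,021 coils

Annual demand D = 787 × 200 = 157,400.
Production build-up factor (1 − d/p) = 1 − 787/3,760 = 0.7907.
Q* = √(2DS / (H(1 − d/p))) = √(2 × 157,400 × 677 / (0.83 × 0.7907)).
= √(213,119,600 / 0.6563) ≈ 18020.595.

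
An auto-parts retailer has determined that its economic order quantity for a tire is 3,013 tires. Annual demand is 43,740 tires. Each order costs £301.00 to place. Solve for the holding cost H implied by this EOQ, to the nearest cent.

H ≈ £2.90

Invert the EOQ relation Q*² = 2DS/H.
From Q* = √(2DS/H): H = 2DS / Q*² = 2 × 43,740 × 301 / 3,013² = 2.9005.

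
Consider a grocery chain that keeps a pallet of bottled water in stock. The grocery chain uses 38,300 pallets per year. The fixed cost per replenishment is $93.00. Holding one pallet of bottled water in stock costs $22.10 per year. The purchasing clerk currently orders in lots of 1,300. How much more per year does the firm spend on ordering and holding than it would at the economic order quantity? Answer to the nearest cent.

EOQ = √(2DS/H) = √(2 × 38,300 × 93 / 22.1) ≈ 567.75.
Cost at Q* = (D/Q*)S + (Q*/2)H = √(2DSH) ≈ $12,547.35.
Cost at Q = 1,300: (38,300/1,300)×93 + (1,300/2)×22.1 = $2,739.92 + $14,365.00 = $17,104.92.
Excess = $17,104.92 − $12,547.35 = $4,557.57.

Extra cost ≈ $4,557.57 per year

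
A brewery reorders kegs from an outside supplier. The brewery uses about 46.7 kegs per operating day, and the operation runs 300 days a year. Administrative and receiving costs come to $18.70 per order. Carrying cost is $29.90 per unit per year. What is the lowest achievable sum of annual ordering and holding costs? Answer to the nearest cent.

Annual demand D = 46.7 × 300 = 14,010.
Q* = √(2DS/H) = √(2 × 14,010 × 18.7 / 29.9) ≈ 132.38.
At Q*, ordering cost (D/Q*)S equals holding cost (Q*/2)H, each = √(DSH/2).
Minimum total = √(2DSH) = √(2 × 14,010 × 18.7 × 29.9) ≈ 3958.134.

TC* ≈ $3,958.13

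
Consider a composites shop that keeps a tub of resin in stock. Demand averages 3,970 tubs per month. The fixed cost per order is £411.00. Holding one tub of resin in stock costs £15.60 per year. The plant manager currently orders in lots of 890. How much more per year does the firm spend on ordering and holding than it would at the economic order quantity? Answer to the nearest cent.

Extra cost ≈ £4,225.71 per year

Annual demand D = 3,970 × 12 = 47,640.
EOQ = √(2DS/H) = √(2 × 47,640 × 411 / 15.6) ≈ 1584.38.
Cost at Q* = (D/Q*)S + (Q*/2)H = √(2DSH) ≈ £24,716.34.
Cost at Q = 890: (47,640/890)×411 + (890/2)×15.6 = £22,000.04 + £6,942.00 = £28,942.04.
Excess = £28,942.04 − £24,716.34 = £4,225.71.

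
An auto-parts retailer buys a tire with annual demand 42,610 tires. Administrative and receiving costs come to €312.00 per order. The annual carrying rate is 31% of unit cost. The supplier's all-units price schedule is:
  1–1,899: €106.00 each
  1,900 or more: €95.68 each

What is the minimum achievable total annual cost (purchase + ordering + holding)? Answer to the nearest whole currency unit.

TC* ≈ €4,112,100

Holding cost per unit per year at price C is H = 0.31·C.
Evaluate total cost at each tier's feasible EOQ or, if the EOQ is below the tier, at the tier's minimum quantity.
EOQ at €106.00 = 899.5 (feasible in tier 1): TC = 42,610×€106.00 + (42,610/899.5)×312 + (899.5/2)×0.31×€106.00 = €4,546,218.46.
EOQ at €95.68 = 946.8 < 1900, so use break Q=1900: TC = 42,610×€95.68 + (42,610/1900.0)×312 + (1900.0/2)×0.31×€95.68 = €4,112,099.57.
Lowest total cost among the candidates is at Q = 1900.0.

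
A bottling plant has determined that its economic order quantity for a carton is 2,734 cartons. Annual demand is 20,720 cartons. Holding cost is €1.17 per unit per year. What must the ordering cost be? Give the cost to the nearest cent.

Squaring Q* = √(2DS/H) gives Q*² = 2DS/H.
From Q* = √(2DS/H): S = Q*²H / (2D) = 2,734² × 1.17 / (2 × 20,720) = 211.0392.

S ≈ €211.04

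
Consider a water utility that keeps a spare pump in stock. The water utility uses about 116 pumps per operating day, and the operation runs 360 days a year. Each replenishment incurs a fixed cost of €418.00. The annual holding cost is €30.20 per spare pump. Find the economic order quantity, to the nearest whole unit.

Annual demand D = 116 × 360 = 41,760.
EOQ = √(2DS / H) = √(2 × 41,760 × 418 / 30.2).
= √(34,911,360 / 30.2) = √1,156,005.298 ≈ 1075.177.

Q* ≈ 1,075 pumps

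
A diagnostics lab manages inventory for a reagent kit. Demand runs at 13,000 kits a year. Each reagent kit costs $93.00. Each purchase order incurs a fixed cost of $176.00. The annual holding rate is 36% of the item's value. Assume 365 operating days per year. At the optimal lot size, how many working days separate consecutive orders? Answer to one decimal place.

Holding cost H = 0.36 × $93.00 = $33.4800 per unit per year.
EOQ = √(2DS/H) = √(2 × 13,000 × 176 / 33.48) ≈ 369.70.
Cycle time = Q*/D × 365 = 369.70 / 13,000 × 365 ≈ 10.380 days.

T ≈ 10.4 days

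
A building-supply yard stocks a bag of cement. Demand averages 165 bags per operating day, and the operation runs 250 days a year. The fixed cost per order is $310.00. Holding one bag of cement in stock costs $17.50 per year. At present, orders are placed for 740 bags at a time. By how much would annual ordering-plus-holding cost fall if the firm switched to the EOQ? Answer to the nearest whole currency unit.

Extra cost ≈ $2,600 per year

Annual demand D = 165 × 250 = 41,250.
EOQ = √(2DS/H) = √(2 × 41,250 × 310 / 17.5) ≈ 1208.90.
Cost at Q* = (D/Q*)S + (Q*/2)H = √(2DSH) ≈ $21,155.67.
Cost at Q = 740: (41,250/740)×310 + (740/2)×17.5 = $17,280.41 + $6,475.00 = $23,755.41.
Excess = $23,755.41 − $21,155.67 = $2,599.73.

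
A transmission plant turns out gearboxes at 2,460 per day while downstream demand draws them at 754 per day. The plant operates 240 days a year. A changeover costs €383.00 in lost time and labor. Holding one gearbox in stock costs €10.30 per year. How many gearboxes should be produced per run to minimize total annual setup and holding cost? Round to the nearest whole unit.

Q* ≈ 4,405 gearboxes

Annual demand D = 754 × 240 = 180,960.
Production build-up factor (1 − d/p) = 1 − 754/2,460 = 0.6935.
Q* = √(2DS / (H(1 − d/p))) = √(2 × 180,960 × 383 / (10.3 × 0.6935)).
= √(138,615,360 / 7.143) ≈ 4405.195.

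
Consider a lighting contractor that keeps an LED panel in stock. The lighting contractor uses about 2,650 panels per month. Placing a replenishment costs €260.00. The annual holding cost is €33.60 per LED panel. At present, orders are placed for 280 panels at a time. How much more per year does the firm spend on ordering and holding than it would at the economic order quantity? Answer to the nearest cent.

Annual demand D = 2,650 × 12 = 31,800.
EOQ = √(2DS/H) = √(2 × 31,800 × 260 / 33.6) ≈ 701.53.
Cost at Q* = (D/Q*)S + (Q*/2)H = √(2DSH) ≈ €23,571.37.
Cost at Q = 280: (31,800/280)×260 + (280/2)×33.6 = €29,528.57 + €4,704.00 = €34,232.57.
Excess = €34,232.57 − €23,571.37 = €10,661.20.

Extra cost ≈ €10,661.20 per year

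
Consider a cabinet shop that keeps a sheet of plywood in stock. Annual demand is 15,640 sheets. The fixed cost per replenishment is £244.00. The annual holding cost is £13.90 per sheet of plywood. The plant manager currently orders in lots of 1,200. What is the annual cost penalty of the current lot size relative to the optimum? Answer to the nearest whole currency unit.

Extra cost ≈ £1,220 per year

EOQ = √(2DS/H) = √(2 × 15,640 × 244 / 13.9) ≈ 741.00.
Cost at Q* = (D/Q*)S + (Q*/2)H = √(2DSH) ≈ £10,299.96.
Cost at Q = 1,200: (15,640/1,200)×244 + (1,200/2)×13.9 = £3,180.13 + £8,340.00 = £11,520.13.
Excess = £11,520.13 − £10,299.96 = £1,220.17.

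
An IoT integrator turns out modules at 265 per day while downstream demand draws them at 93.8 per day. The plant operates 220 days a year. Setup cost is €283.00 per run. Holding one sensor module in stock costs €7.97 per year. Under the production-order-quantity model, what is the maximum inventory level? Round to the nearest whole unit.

Annual demand D = 93.8 × 220 = 20,636.
Production build-up factor (1 − d/p) = 1 − 93.8/265 = 0.6460.
Q* = √(2DS / (H(1 − d/p))) = √(2 × 20,636 × 283 / (7.97 × 0.6460)).
= √(11,679,976 / 5.1489) ≈ 1506.131.
Maximum inventory = Q*(1 − d/p) = 1506.131 × 0.6460 ≈ 973.018.

I_max ≈ 973 modules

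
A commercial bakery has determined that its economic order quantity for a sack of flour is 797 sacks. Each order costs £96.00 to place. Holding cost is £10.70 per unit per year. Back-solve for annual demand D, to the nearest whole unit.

D ≈ 35,400 sacks per year

Invert the EOQ relation Q*² = 2DS/H.
From Q* = √(2DS/H): D = Q*²H / (2S) = 797² × 10.7 / (2 × 96) = 35399.668.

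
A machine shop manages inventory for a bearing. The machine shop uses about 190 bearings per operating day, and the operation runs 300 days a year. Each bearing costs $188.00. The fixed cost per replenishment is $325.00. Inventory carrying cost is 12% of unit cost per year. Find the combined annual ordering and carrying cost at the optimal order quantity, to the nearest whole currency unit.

TC* ≈ $28,911

Annual demand D = 190 × 300 = 57,000.
Holding cost H = 0.12 × $188.00 = $22.5600 per unit per year.
EOQ = √(2DS/H) = √(2 × 57,000 × 325 / 22.56) ≈ 1281.52.
At Q*, ordering cost (D/Q*)S equals holding cost (Q*/2)H, each = √(DSH/2).
Minimum total = √(2DSH) = √(2 × 57,000 × 325 × 22.56) ≈ 28911.036.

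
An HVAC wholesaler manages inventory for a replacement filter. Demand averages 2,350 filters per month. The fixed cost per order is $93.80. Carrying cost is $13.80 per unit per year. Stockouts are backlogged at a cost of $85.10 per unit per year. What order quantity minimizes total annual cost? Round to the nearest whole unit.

Annual demand D = 2,350 × 12 = 28,200.
With planned backorders, Q* = √(2DS/H) · √((H+B)/B).
√(2DS/H) = √(2 × 28,200 × 93.8 / 13.8) = 619.158.
√((H+B)/B) = √((13.8+85.1)/85.1) = 1.0780.
Q* ≈ 667.475.

Q* ≈ 667 filters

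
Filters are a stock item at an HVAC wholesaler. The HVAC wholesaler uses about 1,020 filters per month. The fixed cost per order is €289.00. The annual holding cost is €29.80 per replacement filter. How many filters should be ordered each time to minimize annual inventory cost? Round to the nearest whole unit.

Annual demand D = 1,020 × 12 = 12,240.
EOQ = √(2DS / H) = √(2 × 12,240 × 289 / 29.8).
= √(7,074,720 / 29.8) = √237,406.7114 ≈ 487.244.

Q* ≈ 487 filters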